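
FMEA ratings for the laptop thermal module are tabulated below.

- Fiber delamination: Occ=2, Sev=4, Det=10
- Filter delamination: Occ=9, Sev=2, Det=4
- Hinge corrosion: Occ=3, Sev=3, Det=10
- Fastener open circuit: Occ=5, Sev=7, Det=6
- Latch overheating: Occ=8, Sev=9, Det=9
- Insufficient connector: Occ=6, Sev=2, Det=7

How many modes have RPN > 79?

RPN = Severity × Occurrence × Detection:
  Fiber delamination: 4 × 2 × 10 = 80
  Filter delamination: 2 × 9 × 4 = 72
  Hinge corrosion: 3 × 3 × 10 = 90
  Fastener open circuit: 7 × 5 × 6 = 210
  Latch overheating: 9 × 8 × 9 = 648
  Insufficient connector: 2 × 6 × 7 = 84
Modes with RPN > 79: Fiber delamination (80), Hinge corrosion (90), Fastener open circuit (210), Latch overheating (648), Insufficient connector (84) → 5.

5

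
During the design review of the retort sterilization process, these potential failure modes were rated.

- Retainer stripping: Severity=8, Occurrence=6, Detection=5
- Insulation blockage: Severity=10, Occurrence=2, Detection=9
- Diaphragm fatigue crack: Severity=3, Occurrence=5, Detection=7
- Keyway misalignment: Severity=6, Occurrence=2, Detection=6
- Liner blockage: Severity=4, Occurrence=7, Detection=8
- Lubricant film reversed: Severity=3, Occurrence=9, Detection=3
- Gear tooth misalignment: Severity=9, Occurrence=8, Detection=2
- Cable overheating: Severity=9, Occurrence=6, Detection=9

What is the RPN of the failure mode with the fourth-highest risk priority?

180

RPN = Severity × Occurrence × Detection:
  Retainer stripping: 8 × 6 × 5 = 240
  Insulation blockage: 10 × 2 × 9 = 180
  Diaphragm fatigue crack: 3 × 5 × 7 = 105
  Keyway misalignment: 6 × 2 × 6 = 72
  Liner blockage: 4 × 7 × 8 = 224
  Lubricant film reversed: 3 × 9 × 3 = 81
  Gear tooth misalignment: 9 × 8 × 2 = 144
  Cable overheating: 9 × 6 × 9 = 486
Sorted descending: 486, 240, 224, 180, 144, 105, 81, 72.
The fourth-highest RPN is 180 (Insulation blockage).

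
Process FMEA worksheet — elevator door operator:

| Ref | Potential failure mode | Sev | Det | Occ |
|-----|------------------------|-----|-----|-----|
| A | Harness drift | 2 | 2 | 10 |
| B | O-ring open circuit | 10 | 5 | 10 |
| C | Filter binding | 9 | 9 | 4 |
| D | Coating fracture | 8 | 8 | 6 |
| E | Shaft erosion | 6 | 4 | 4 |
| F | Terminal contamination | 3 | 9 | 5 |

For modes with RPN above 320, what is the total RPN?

RPN = Severity × Occurrence × Detection:
  A: 2 × 10 × 2 = 40
  B: 10 × 10 × 5 = 500
  C: 9 × 4 × 9 = 324
  D: 8 × 6 × 8 = 384
  E: 6 × 4 × 4 = 96
  F: 3 × 5 × 9 = 135
RPN > 320: B (500), C (324), D (384).
Sum: 500 + 324 + 384 = 1208.

1208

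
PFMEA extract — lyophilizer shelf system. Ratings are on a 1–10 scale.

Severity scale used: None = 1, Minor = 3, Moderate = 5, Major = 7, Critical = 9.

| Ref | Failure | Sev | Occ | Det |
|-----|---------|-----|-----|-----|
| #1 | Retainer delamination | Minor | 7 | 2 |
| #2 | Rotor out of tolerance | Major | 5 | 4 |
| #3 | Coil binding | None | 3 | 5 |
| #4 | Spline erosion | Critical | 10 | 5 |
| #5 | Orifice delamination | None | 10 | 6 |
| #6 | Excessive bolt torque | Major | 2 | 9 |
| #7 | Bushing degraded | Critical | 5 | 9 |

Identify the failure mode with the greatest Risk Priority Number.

RPN = Severity × Occurrence × Detection:
  #1: 3 × 7 × 2 = 42
  #2: 7 × 5 × 4 = 140
  #3: 1 × 3 × 5 = 15
  #4: 9 × 10 × 5 = 450
  #5: 1 × 10 × 6 = 60
  #6: 7 × 2 × 9 = 126
  #7: 9 × 5 × 9 = 405
Highest RPN is 450 → #4.

#4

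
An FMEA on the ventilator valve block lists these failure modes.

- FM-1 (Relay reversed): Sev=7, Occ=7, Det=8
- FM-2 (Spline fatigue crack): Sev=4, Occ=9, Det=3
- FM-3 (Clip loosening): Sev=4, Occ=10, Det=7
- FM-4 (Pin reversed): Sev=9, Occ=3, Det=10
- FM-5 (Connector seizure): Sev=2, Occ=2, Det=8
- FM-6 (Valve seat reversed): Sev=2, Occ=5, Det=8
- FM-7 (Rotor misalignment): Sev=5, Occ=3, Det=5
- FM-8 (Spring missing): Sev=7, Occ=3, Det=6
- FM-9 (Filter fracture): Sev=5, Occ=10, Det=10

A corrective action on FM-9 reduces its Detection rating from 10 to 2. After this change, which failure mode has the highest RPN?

FM-1

RPN = Severity × Occurrence × Detection:
  FM-1: 7 × 7 × 8 = 392
  FM-2: 4 × 9 × 3 = 108
  FM-3: 4 × 10 × 7 = 280
  FM-4: 9 × 3 × 10 = 270
  FM-5: 2 × 2 × 8 = 32
  FM-6: 2 × 5 × 8 = 80
  FM-7: 5 × 3 × 5 = 75
  FM-8: 7 × 3 × 6 = 126
  FM-9: 5 × 10 × 10 = 500
After action: FM-9 → 5 × 10 × 2 = 100.
Revised RPNs: FM-1=392, FM-3=280, FM-4=270, FM-8=126, FM-2=108, FM-9=100, FM-6=80, FM-7=75, FM-5=32.
Highest is now FM-1 (392).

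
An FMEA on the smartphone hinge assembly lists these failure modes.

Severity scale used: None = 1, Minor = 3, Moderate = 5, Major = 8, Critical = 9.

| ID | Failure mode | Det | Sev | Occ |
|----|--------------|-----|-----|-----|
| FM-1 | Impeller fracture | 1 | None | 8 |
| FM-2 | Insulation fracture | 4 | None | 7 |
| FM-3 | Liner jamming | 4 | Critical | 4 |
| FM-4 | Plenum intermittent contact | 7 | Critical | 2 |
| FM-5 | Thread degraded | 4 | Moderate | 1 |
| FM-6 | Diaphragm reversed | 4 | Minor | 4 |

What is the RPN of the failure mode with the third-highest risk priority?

RPN = Severity × Occurrence × Detection:
  FM-1: 1 × 8 × 1 = 8
  FM-2: 1 × 7 × 4 = 28
  FM-3: 9 × 4 × 4 = 144
  FM-4: 9 × 2 × 7 = 126
  FM-5: 5 × 1 × 4 = 20
  FM-6: 3 × 4 × 4 = 48
Sorted descending: 144, 126, 48, 28, 20, 8.
The third-highest RPN is 48 (FM-6).

48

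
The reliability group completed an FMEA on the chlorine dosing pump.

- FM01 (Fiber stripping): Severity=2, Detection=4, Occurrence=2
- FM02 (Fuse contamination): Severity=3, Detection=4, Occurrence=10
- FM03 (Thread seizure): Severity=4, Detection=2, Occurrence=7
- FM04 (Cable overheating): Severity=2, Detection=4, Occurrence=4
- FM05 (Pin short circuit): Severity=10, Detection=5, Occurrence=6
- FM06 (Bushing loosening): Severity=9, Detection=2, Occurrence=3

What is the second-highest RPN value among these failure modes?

RPN = Severity × Occurrence × Detection:
  FM01: 2 × 2 × 4 = 16
  FM02: 3 × 10 × 4 = 120
  FM03: 4 × 7 × 2 = 56
  FM04: 2 × 4 × 4 = 32
  FM05: 10 × 6 × 5 = 300
  FM06: 9 × 3 × 2 = 54
Sorted descending: 300, 120, 56, 54, 32, 16.
The second-highest RPN is 120 (FM02).

120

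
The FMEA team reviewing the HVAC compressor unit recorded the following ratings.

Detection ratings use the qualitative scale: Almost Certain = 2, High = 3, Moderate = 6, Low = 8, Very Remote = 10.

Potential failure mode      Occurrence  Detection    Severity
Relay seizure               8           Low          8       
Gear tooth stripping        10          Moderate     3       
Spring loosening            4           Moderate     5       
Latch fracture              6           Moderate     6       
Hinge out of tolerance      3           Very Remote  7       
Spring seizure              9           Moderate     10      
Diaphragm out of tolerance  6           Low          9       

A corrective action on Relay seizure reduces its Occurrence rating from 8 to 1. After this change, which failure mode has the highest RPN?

Spring seizure

RPN = Severity × Occurrence × Detection:
  Relay seizure: 8 × 8 × 8 = 512
  Gear tooth stripping: 3 × 10 × 6 = 180
  Spring loosening: 5 × 4 × 6 = 120
  Latch fracture: 6 × 6 × 6 = 216
  Hinge out of tolerance: 7 × 3 × 10 = 210
  Spring seizure: 10 × 9 × 6 = 540
  Diaphragm out of tolerance: 9 × 6 × 8 = 432
After action: Relay seizure → 8 × 1 × 8 = 64.
Revised RPNs: Spring seizure=540, Diaphragm out of tolerance=432, Latch fracture=216, Hinge out of tolerance=210, Gear tooth stripping=180, Spring loosening=120, Relay seizure=64.
Highest is now Spring seizure (540).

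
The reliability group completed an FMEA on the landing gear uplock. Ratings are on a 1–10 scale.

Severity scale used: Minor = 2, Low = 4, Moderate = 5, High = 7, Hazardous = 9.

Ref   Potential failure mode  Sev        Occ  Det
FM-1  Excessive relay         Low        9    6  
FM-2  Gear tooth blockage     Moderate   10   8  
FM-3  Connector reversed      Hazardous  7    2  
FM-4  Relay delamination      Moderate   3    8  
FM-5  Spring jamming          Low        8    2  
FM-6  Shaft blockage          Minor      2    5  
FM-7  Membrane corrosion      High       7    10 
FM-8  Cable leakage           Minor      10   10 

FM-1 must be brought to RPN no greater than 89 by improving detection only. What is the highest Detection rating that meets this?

2

FM-1: S=4, O=9, D=6 → current RPN = 216.
Fixed product = 36. Need 36 × D ≤ 89, so D ≤ 89/36 = 2.47.
Maximum integer Detection rating = 2 (gives RPN 72; D=3 would give 108 > 89).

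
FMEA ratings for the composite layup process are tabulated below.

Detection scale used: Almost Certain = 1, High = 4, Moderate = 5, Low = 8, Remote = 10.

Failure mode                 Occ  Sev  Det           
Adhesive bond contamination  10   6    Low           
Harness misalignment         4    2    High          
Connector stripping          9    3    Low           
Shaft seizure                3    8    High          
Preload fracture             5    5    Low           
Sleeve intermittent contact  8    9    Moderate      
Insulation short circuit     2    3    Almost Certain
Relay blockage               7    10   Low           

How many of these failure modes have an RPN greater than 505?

RPN = Severity × Occurrence × Detection:
  Adhesive bond contamination: 6 × 10 × 8 = 480
  Harness misalignment: 2 × 4 × 4 = 32
  Connector stripping: 3 × 9 × 8 = 216
  Shaft seizure: 8 × 3 × 4 = 96
  Preload fracture: 5 × 5 × 8 = 200
  Sleeve intermittent contact: 9 × 8 × 5 = 360
  Insulation short circuit: 3 × 2 × 1 = 6
  Relay blockage: 10 × 7 × 8 = 560
Modes with RPN > 505: Relay blockage (560) → 1.

1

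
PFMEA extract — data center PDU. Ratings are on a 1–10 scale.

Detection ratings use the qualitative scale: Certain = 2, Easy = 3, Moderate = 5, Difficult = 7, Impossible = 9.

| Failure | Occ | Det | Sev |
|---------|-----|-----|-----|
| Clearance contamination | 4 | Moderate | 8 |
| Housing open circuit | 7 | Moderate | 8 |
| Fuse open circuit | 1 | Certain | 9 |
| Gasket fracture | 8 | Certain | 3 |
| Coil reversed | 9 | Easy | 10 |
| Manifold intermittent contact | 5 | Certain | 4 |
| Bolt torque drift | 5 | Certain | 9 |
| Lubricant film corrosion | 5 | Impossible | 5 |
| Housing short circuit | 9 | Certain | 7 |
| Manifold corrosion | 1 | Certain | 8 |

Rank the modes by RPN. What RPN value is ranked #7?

48

RPN = Severity × Occurrence × Detection:
  Clearance contamination: 8 × 4 × 5 = 160
  Housing open circuit: 8 × 7 × 5 = 280
  Fuse open circuit: 9 × 1 × 2 = 18
  Gasket fracture: 3 × 8 × 2 = 48
  Coil reversed: 10 × 9 × 3 = 270
  Manifold intermittent contact: 4 × 5 × 2 = 40
  Bolt torque drift: 9 × 5 × 2 = 90
  Lubricant film corrosion: 5 × 5 × 9 = 225
  Housing short circuit: 7 × 9 × 2 = 126
  Manifold corrosion: 8 × 1 × 2 = 16
Sorted descending: 280, 270, 225, 160, 126, 90, 48, 40, 18, 16.
The seventh-highest RPN is 48 (Gasket fracture).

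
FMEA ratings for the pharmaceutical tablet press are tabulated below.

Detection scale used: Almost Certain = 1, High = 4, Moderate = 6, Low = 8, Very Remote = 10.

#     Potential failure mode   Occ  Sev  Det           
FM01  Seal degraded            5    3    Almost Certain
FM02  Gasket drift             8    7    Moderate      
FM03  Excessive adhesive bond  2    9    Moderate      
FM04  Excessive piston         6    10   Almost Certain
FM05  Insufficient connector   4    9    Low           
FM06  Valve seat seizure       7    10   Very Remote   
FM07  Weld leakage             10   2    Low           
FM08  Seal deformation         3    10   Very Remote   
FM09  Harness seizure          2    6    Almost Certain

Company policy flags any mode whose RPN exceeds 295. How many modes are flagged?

3

RPN = Severity × Occurrence × Detection:
  FM01: 3 × 5 × 1 = 15
  FM02: 7 × 8 × 6 = 336
  FM03: 9 × 2 × 6 = 108
  FM04: 10 × 6 × 1 = 60
  FM05: 9 × 4 × 8 = 288
  FM06: 10 × 7 × 10 = 700
  FM07: 2 × 10 × 8 = 160
  FM08: 10 × 3 × 10 = 300
  FM09: 6 × 2 × 1 = 12
Modes with RPN > 295: FM02 (336), FM06 (700), FM08 (300) → 3.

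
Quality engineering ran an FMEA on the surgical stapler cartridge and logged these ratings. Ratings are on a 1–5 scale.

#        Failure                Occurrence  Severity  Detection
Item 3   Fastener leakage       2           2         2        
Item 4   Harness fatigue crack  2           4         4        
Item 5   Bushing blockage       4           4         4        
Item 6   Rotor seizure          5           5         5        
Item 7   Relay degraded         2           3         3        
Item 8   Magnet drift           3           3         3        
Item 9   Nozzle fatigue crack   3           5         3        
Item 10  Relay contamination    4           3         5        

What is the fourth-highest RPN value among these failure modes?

45

RPN = Severity × Occurrence × Detection:
  Item 3: 2 × 2 × 2 = 8
  Item 4: 4 × 2 × 4 = 32
  Item 5: 4 × 4 × 4 = 64
  Item 6: 5 × 5 × 5 = 125
  Item 7: 3 × 2 × 3 = 18
  Item 8: 3 × 3 × 3 = 27
  Item 9: 5 × 3 × 3 = 45
  Item 10: 3 × 4 × 5 = 60
Sorted descending: 125, 64, 60, 45, 32, 27, 18, 8.
The fourth-highest RPN is 45 (Item 9).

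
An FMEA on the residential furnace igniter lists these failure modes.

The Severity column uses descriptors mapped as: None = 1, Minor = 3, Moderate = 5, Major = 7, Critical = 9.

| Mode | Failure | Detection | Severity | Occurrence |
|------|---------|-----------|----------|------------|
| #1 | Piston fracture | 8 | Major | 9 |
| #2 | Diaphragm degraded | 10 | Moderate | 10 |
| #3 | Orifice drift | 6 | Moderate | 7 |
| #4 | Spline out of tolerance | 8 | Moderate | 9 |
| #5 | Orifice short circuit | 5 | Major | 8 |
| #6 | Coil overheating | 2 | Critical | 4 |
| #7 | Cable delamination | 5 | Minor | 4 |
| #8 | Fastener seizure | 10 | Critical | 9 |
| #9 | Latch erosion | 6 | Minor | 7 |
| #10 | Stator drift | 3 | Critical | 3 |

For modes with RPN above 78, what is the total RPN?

2871

RPN = Severity × Occurrence × Detection:
  #1: 7 × 9 × 8 = 504
  #2: 5 × 10 × 10 = 500
  #3: 5 × 7 × 6 = 210
  #4: 5 × 9 × 8 = 360
  #5: 7 × 8 × 5 = 280
  #6: 9 × 4 × 2 = 72
  #7: 3 × 4 × 5 = 60
  #8: 9 × 9 × 10 = 810
  #9: 3 × 7 × 6 = 126
  #10: 9 × 3 × 3 = 81
RPN > 78: #1 (504), #2 (500), #3 (210), #4 (360), #5 (280), #8 (810), #9 (126), #10 (81).
Sum: 504 + 500 + 210 + 360 + 280 + 810 + 126 + 81 = 2871.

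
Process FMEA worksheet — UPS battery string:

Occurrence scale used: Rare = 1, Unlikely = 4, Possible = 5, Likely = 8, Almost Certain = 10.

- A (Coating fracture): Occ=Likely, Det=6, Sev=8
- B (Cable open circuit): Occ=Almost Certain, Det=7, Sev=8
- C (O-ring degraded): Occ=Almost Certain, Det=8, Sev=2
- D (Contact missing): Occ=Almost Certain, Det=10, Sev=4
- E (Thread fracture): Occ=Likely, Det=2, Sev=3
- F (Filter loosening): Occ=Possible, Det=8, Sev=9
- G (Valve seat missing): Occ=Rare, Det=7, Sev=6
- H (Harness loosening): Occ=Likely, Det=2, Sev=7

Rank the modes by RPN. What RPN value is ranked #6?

RPN = Severity × Occurrence × Detection:
  A: 8 × 8 × 6 = 384
  B: 8 × 10 × 7 = 560
  C: 2 × 10 × 8 = 160
  D: 4 × 10 × 10 = 400
  E: 3 × 8 × 2 = 48
  F: 9 × 5 × 8 = 360
  G: 6 × 1 × 7 = 42
  H: 7 × 8 × 2 = 112
Sorted descending: 560, 400, 384, 360, 160, 112, 48, 42.
The sixth-highest RPN is 112 (H).

112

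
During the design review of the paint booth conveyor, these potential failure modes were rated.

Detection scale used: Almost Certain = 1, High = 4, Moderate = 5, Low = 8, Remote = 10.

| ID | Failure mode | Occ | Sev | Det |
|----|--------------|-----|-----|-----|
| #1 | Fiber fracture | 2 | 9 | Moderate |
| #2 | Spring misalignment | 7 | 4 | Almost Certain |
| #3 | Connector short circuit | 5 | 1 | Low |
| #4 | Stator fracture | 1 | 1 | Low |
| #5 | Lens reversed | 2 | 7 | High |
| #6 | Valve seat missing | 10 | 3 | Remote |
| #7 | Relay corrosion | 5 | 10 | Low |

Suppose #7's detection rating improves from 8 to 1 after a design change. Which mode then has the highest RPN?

RPN = Severity × Occurrence × Detection:
  #1: 9 × 2 × 5 = 90
  #2: 4 × 7 × 1 = 28
  #3: 1 × 5 × 8 = 40
  #4: 1 × 1 × 8 = 8
  #5: 7 × 2 × 4 = 56
  #6: 3 × 10 × 10 = 300
  #7: 10 × 5 × 8 = 400
After action: #7 → 10 × 5 × 1 = 50.
Revised RPNs: #6=300, #1=90, #5=56, #7=50, #3=40, #2=28, #4=8.
Highest is now #6 (300).

#6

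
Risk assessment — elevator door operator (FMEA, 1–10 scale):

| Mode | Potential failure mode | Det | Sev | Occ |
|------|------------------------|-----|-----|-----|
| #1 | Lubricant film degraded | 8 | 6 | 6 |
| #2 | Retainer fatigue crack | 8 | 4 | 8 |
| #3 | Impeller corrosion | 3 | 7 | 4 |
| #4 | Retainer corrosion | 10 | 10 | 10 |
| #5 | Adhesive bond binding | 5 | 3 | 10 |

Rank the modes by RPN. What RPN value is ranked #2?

288

RPN = Severity × Occurrence × Detection:
  #1: 6 × 6 × 8 = 288
  #2: 4 × 8 × 8 = 256
  #3: 7 × 4 × 3 = 84
  #4: 10 × 10 × 10 = 1000
  #5: 3 × 10 × 5 = 150
Sorted descending: 1000, 288, 256, 150, 84.
The second-highest RPN is 288 (#1).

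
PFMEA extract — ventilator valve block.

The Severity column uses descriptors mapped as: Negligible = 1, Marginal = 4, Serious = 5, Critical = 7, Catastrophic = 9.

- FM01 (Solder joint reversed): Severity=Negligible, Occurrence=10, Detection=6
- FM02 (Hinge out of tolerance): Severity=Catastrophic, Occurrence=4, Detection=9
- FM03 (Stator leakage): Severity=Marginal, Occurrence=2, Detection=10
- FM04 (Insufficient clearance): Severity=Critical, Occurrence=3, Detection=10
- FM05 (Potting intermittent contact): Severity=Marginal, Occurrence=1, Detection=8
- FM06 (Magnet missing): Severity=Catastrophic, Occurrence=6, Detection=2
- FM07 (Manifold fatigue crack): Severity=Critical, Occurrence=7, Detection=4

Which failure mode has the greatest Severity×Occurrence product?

FM06

Criticality = Severity × Occurrence:
  FM01: 1 × 10 = 10
  FM02: 9 × 4 = 36
  FM03: 4 × 2 = 8
  FM04: 7 × 3 = 21
  FM05: 4 × 1 = 4
  FM06: 9 × 6 = 54
  FM07: 7 × 7 = 49
Highest criticality is 54 → FM06.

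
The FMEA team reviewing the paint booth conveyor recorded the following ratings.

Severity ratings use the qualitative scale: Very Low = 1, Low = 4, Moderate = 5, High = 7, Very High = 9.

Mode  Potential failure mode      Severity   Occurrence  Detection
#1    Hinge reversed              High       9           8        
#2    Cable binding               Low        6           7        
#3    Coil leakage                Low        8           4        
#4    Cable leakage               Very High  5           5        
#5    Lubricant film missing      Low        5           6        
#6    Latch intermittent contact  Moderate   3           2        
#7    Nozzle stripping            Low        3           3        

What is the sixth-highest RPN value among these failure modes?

36

RPN = Severity × Occurrence × Detection:
  #1: 7 × 9 × 8 = 504
  #2: 4 × 6 × 7 = 168
  #3: 4 × 8 × 4 = 128
  #4: 9 × 5 × 5 = 225
  #5: 4 × 5 × 6 = 120
  #6: 5 × 3 × 2 = 30
  #7: 4 × 3 × 3 = 36
Sorted descending: 504, 225, 168, 128, 120, 36, 30.
The sixth-highest RPN is 36 (#7).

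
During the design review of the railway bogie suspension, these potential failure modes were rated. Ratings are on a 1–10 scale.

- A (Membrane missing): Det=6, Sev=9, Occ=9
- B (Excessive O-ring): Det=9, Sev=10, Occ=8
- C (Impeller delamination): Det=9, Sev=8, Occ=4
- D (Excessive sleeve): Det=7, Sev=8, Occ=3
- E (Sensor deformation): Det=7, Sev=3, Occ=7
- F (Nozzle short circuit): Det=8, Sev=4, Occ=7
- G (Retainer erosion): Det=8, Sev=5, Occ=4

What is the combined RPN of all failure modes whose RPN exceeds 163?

1886

RPN = Severity × Occurrence × Detection:
  A: 9 × 9 × 6 = 486
  B: 10 × 8 × 9 = 720
  C: 8 × 4 × 9 = 288
  D: 8 × 3 × 7 = 168
  E: 3 × 7 × 7 = 147
  F: 4 × 7 × 8 = 224
  G: 5 × 4 × 8 = 160
RPN > 163: A (486), B (720), C (288), D (168), F (224).
Sum: 486 + 720 + 288 + 168 + 224 = 1886.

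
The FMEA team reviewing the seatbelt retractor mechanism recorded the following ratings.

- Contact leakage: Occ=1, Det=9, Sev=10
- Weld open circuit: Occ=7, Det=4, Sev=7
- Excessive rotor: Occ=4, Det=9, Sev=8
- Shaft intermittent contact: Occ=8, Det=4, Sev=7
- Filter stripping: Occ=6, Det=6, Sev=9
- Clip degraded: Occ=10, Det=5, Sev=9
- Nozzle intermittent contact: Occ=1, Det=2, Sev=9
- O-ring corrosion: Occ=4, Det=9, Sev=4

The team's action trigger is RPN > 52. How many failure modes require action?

RPN = Severity × Occurrence × Detection:
  Contact leakage: 10 × 1 × 9 = 90
  Weld open circuit: 7 × 7 × 4 = 196
  Excessive rotor: 8 × 4 × 9 = 288
  Shaft intermittent contact: 7 × 8 × 4 = 224
  Filter stripping: 9 × 6 × 6 = 324
  Clip degraded: 9 × 10 × 5 = 450
  Nozzle intermittent contact: 9 × 1 × 2 = 18
  O-ring corrosion: 4 × 4 × 9 = 144
Modes with RPN > 52: Contact leakage (90), Weld open circuit (196), Excessive rotor (288), Shaft intermittent contact (224), Filter stripping (324), Clip degraded (450), O-ring corrosion (144) → 7.

7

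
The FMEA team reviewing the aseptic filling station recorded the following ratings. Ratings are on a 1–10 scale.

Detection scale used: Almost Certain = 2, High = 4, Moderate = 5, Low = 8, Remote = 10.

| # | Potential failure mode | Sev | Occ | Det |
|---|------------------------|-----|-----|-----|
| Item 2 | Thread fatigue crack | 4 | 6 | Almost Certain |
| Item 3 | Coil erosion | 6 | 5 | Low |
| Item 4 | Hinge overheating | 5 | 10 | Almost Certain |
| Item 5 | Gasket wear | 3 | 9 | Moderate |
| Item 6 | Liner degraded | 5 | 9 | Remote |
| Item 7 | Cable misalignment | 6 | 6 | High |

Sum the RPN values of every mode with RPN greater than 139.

834

RPN = Severity × Occurrence × Detection:
  Item 2: 4 × 6 × 2 = 48
  Item 3: 6 × 5 × 8 = 240
  Item 4: 5 × 10 × 2 = 100
  Item 5: 3 × 9 × 5 = 135
  Item 6: 5 × 9 × 10 = 450
  Item 7: 6 × 6 × 4 = 144
RPN > 139: Item 3 (240), Item 6 (450), Item 7 (144).
Sum: 240 + 450 + 144 = 834.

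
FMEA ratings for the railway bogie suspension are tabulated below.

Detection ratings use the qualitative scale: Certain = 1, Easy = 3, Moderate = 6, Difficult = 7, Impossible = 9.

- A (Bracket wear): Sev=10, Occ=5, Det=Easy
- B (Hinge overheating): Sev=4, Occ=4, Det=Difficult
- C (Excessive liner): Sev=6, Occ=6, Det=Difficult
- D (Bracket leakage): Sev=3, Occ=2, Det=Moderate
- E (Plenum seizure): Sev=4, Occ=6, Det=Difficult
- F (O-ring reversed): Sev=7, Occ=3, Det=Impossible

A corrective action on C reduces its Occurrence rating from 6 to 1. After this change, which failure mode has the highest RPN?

F

RPN = Severity × Occurrence × Detection:
  A: 10 × 5 × 3 = 150
  B: 4 × 4 × 7 = 112
  C: 6 × 6 × 7 = 252
  D: 3 × 2 × 6 = 36
  E: 4 × 6 × 7 = 168
  F: 7 × 3 × 9 = 189
After action: C → 6 × 1 × 7 = 42.
Revised RPNs: F=189, E=168, A=150, B=112, C=42, D=36.
Highest is now F (189).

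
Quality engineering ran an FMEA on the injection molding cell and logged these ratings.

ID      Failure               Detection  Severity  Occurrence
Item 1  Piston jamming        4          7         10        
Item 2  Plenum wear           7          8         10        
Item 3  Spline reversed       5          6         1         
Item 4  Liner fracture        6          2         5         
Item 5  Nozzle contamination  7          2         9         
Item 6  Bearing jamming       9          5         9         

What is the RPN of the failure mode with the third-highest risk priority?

RPN = Severity × Occurrence × Detection:
  Item 1: 7 × 10 × 4 = 280
  Item 2: 8 × 10 × 7 = 560
  Item 3: 6 × 1 × 5 = 30
  Item 4: 2 × 5 × 6 = 60
  Item 5: 2 × 9 × 7 = 126
  Item 6: 5 × 9 × 9 = 405
Sorted descending: 560, 405, 280, 126, 60, 30.
The third-highest RPN is 280 (Item 1).

280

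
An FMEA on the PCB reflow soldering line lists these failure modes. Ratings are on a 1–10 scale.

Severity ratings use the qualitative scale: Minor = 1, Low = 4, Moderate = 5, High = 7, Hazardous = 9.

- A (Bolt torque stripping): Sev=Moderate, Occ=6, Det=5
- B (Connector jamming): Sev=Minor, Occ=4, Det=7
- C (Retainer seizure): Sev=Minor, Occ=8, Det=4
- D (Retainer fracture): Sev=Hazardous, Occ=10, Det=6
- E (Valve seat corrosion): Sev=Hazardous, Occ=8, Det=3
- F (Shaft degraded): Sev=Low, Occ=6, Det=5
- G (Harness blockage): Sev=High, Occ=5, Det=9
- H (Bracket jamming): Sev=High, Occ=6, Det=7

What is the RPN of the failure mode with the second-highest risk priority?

315

RPN = Severity × Occurrence × Detection:
  A: 5 × 6 × 5 = 150
  B: 1 × 4 × 7 = 28
  C: 1 × 8 × 4 = 32
  D: 9 × 10 × 6 = 540
  E: 9 × 8 × 3 = 216
  F: 4 × 6 × 5 = 120
  G: 7 × 5 × 9 = 315
  H: 7 × 6 × 7 = 294
Sorted descending: 540, 315, 294, 216, 150, 120, 32, 28.
The second-highest RPN is 315 (G).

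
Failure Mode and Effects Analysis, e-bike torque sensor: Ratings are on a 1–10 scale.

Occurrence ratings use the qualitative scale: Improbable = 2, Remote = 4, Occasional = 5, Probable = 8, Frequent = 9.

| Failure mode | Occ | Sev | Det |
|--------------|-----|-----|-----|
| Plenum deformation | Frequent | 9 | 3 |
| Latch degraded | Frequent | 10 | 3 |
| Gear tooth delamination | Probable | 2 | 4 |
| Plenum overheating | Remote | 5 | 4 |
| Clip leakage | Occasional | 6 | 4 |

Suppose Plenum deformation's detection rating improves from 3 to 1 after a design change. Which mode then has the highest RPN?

RPN = Severity × Occurrence × Detection:
  Plenum deformation: 9 × 9 × 3 = 243
  Latch degraded: 10 × 9 × 3 = 270
  Gear tooth delamination: 2 × 8 × 4 = 64
  Plenum overheating: 5 × 4 × 4 = 80
  Clip leakage: 6 × 5 × 4 = 120
After action: Plenum deformation → 9 × 9 × 1 = 81.
Revised RPNs: Latch degraded=270, Clip leakage=120, Plenum deformation=81, Plenum overheating=80, Gear tooth delamination=64.
Highest is now Latch degraded (270).

Latch degraded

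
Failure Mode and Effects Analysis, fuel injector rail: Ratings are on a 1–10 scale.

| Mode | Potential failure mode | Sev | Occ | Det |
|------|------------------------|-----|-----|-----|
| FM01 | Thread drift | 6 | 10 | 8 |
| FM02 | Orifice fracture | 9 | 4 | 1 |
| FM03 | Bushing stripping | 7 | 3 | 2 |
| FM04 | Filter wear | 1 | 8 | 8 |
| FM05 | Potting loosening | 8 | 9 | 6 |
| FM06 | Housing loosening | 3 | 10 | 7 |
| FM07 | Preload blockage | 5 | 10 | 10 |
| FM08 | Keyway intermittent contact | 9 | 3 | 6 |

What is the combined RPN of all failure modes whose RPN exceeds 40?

RPN = Severity × Occurrence × Detection:
  FM01: 6 × 10 × 8 = 480
  FM02: 9 × 4 × 1 = 36
  FM03: 7 × 3 × 2 = 42
  FM04: 1 × 8 × 8 = 64
  FM05: 8 × 9 × 6 = 432
  FM06: 3 × 10 × 7 = 210
  FM07: 5 × 10 × 10 = 500
  FM08: 9 × 3 × 6 = 162
RPN > 40: FM01 (480), FM03 (42), FM04 (64), FM05 (432), FM06 (210), FM07 (500), FM08 (162).
Sum: 480 + 42 + 64 + 432 + 210 + 500 + 162 = 1890.

1890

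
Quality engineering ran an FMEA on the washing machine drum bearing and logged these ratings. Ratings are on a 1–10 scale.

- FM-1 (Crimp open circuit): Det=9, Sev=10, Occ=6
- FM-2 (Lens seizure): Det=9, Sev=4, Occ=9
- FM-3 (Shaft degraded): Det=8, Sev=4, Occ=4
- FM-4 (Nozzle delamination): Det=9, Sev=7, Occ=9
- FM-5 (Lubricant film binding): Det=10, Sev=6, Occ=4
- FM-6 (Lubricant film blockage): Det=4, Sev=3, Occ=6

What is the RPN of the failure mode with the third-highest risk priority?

324

RPN = Severity × Occurrence × Detection:
  FM-1: 10 × 6 × 9 = 540
  FM-2: 4 × 9 × 9 = 324
  FM-3: 4 × 4 × 8 = 128
  FM-4: 7 × 9 × 9 = 567
  FM-5: 6 × 4 × 10 = 240
  FM-6: 3 × 6 × 4 = 72
Sorted descending: 567, 540, 324, 240, 128, 72.
The third-highest RPN is 324 (FM-2).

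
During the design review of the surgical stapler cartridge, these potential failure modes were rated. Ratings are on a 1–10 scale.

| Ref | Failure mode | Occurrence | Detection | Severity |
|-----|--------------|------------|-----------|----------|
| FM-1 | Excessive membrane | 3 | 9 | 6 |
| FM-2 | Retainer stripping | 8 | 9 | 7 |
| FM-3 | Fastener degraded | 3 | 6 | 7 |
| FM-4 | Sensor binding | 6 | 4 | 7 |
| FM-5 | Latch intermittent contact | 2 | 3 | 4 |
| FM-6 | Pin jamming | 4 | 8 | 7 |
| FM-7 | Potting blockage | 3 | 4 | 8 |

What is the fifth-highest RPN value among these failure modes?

126

RPN = Severity × Occurrence × Detection:
  FM-1: 6 × 3 × 9 = 162
  FM-2: 7 × 8 × 9 = 504
  FM-3: 7 × 3 × 6 = 126
  FM-4: 7 × 6 × 4 = 168
  FM-5: 4 × 2 × 3 = 24
  FM-6: 7 × 4 × 8 = 224
  FM-7: 8 × 3 × 4 = 96
Sorted descending: 504, 224, 168, 162, 126, 96, 24.
The fifth-highest RPN is 126 (FM-3).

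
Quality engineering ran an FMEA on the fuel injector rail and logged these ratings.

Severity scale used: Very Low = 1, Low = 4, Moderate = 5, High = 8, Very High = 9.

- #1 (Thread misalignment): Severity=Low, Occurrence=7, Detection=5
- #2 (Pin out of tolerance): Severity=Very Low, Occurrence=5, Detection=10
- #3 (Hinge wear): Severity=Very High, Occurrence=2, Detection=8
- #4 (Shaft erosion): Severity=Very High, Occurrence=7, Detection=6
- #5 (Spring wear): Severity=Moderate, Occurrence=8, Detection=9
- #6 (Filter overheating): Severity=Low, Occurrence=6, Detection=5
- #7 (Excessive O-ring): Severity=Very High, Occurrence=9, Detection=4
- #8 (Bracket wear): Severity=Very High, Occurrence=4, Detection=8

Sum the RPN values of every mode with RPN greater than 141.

1494

RPN = Severity × Occurrence × Detection:
  #1: 4 × 7 × 5 = 140
  #2: 1 × 5 × 10 = 50
  #3: 9 × 2 × 8 = 144
  #4: 9 × 7 × 6 = 378
  #5: 5 × 8 × 9 = 360
  #6: 4 × 6 × 5 = 120
  #7: 9 × 9 × 4 = 324
  #8: 9 × 4 × 8 = 288
RPN > 141: #3 (144), #4 (378), #5 (360), #7 (324), #8 (288).
Sum: 144 + 378 + 360 + 324 + 288 = 1494.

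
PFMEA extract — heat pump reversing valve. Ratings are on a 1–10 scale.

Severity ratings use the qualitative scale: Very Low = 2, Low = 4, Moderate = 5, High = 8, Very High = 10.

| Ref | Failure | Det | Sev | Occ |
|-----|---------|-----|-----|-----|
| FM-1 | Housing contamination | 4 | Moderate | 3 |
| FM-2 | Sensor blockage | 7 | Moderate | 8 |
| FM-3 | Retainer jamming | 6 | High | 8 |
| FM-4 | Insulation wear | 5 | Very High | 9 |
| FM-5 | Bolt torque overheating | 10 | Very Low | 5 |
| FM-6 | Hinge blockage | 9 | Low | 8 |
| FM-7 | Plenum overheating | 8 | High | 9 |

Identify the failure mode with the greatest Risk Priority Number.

FM-7

RPN = Severity × Occurrence × Detection:
  FM-1: 5 × 3 × 4 = 60
  FM-2: 5 × 8 × 7 = 280
  FM-3: 8 × 8 × 6 = 384
  FM-4: 10 × 9 × 5 = 450
  FM-5: 2 × 5 × 10 = 100
  FM-6: 4 × 8 × 9 = 288
  FM-7: 8 × 9 × 8 = 576
Highest RPN is 576 → FM-7.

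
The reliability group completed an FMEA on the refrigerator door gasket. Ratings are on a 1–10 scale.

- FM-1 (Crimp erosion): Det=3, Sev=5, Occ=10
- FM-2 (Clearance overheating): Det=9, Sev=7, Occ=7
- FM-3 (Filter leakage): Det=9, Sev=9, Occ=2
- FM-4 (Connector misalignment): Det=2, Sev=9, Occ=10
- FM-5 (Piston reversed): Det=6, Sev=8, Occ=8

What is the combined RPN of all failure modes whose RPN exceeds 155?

1167

RPN = Severity × Occurrence × Detection:
  FM-1: 5 × 10 × 3 = 150
  FM-2: 7 × 7 × 9 = 441
  FM-3: 9 × 2 × 9 = 162
  FM-4: 9 × 10 × 2 = 180
  FM-5: 8 × 8 × 6 = 384
RPN > 155: FM-2 (441), FM-3 (162), FM-4 (180), FM-5 (384).
Sum: 441 + 162 + 180 + 384 = 1167.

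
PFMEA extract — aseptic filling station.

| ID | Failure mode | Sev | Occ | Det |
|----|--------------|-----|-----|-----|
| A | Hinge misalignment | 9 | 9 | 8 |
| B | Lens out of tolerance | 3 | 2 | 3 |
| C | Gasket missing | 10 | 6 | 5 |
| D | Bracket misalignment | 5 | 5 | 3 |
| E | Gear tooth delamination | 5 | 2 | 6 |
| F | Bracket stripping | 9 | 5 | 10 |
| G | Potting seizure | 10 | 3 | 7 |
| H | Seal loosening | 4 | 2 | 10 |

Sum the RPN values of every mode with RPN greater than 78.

1688

RPN = Severity × Occurrence × Detection:
  A: 9 × 9 × 8 = 648
  B: 3 × 2 × 3 = 18
  C: 10 × 6 × 5 = 300
  D: 5 × 5 × 3 = 75
  E: 5 × 2 × 6 = 60
  F: 9 × 5 × 10 = 450
  G: 10 × 3 × 7 = 210
  H: 4 × 2 × 10 = 80
RPN > 78: A (648), C (300), F (450), G (210), H (80).
Sum: 648 + 300 + 450 + 210 + 80 = 1688.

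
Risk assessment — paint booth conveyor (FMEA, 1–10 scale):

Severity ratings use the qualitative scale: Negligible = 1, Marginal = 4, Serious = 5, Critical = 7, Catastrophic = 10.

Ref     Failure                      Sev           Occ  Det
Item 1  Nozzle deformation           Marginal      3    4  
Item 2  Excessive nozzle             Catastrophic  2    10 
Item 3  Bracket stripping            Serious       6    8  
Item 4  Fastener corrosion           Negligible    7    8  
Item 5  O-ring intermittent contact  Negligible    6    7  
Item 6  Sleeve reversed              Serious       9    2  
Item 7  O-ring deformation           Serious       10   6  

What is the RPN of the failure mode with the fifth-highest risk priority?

RPN = Severity × Occurrence × Detection:
  Item 1: 4 × 3 × 4 = 48
  Item 2: 10 × 2 × 10 = 200
  Item 3: 5 × 6 × 8 = 240
  Item 4: 1 × 7 × 8 = 56
  Item 5: 1 × 6 × 7 = 42
  Item 6: 5 × 9 × 2 = 90
  Item 7: 5 × 10 × 6 = 300
Sorted descending: 300, 240, 200, 90, 56, 48, 42.
The fifth-highest RPN is 56 (Item 4).

56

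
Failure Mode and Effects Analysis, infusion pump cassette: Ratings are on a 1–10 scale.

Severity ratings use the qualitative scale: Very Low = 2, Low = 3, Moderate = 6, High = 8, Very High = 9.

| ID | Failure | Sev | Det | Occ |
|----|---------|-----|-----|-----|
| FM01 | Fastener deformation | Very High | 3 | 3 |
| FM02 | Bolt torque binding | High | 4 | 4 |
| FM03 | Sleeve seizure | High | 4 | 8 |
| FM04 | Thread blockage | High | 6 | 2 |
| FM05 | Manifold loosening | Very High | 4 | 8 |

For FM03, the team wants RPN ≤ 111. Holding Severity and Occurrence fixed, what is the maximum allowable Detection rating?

1

FM03: S=8, O=8, D=4 → current RPN = 256.
Fixed product = 64. Need 64 × D ≤ 111, so D ≤ 111/64 = 1.73.
Maximum integer Detection rating = 1 (gives RPN 64; D=2 would give 128 > 111).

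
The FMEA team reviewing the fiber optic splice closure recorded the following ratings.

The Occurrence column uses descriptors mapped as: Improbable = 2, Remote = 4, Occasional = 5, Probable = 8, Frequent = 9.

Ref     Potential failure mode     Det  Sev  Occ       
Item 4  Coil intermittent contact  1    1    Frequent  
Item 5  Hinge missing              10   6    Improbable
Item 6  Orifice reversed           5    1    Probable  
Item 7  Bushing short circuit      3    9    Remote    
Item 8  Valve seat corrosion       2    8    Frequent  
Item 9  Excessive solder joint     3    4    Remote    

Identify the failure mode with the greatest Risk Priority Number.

Item 8

RPN = Severity × Occurrence × Detection:
  Item 4: 1 × 9 × 1 = 9
  Item 5: 6 × 2 × 10 = 120
  Item 6: 1 × 8 × 5 = 40
  Item 7: 9 × 4 × 3 = 108
  Item 8: 8 × 9 × 2 = 144
  Item 9: 4 × 4 × 3 = 48
Highest RPN is 144 → Item 8.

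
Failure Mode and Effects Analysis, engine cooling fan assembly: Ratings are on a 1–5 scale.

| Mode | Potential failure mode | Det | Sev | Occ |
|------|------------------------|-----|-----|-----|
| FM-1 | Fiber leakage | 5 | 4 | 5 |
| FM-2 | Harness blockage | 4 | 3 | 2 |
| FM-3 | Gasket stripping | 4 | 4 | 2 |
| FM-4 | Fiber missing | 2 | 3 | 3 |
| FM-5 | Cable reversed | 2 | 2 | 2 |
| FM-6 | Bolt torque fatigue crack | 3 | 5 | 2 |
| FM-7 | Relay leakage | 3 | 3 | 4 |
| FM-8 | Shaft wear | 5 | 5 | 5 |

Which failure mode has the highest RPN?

RPN = Severity × Occurrence × Detection:
  FM-1: 4 × 5 × 5 = 100
  FM-2: 3 × 2 × 4 = 24
  FM-3: 4 × 2 × 4 = 32
  FM-4: 3 × 3 × 2 = 18
  FM-5: 2 × 2 × 2 = 8
  FM-6: 5 × 2 × 3 = 30
  FM-7: 3 × 4 × 3 = 36
  FM-8: 5 × 5 × 5 = 125
Highest RPN is 125 → FM-8.

FM-8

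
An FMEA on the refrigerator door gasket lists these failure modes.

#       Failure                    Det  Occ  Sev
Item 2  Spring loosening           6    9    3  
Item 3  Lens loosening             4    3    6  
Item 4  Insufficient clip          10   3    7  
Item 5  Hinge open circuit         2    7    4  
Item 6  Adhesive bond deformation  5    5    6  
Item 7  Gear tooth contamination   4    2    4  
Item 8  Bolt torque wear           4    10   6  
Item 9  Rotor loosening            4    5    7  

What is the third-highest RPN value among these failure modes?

162

RPN = Severity × Occurrence × Detection:
  Item 2: 3 × 9 × 6 = 162
  Item 3: 6 × 3 × 4 = 72
  Item 4: 7 × 3 × 10 = 210
  Item 5: 4 × 7 × 2 = 56
  Item 6: 6 × 5 × 5 = 150
  Item 7: 4 × 2 × 4 = 32
  Item 8: 6 × 10 × 4 = 240
  Item 9: 7 × 5 × 4 = 140
Sorted descending: 240, 210, 162, 150, 140, 72, 56, 32.
The third-highest RPN is 162 (Item 2).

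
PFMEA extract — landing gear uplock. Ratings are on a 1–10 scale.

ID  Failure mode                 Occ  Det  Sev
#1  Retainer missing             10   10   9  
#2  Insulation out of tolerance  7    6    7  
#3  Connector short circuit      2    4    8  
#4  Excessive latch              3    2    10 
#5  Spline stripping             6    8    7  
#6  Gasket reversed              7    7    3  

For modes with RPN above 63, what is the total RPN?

1741

RPN = Severity × Occurrence × Detection:
  #1: 9 × 10 × 10 = 900
  #2: 7 × 7 × 6 = 294
  #3: 8 × 2 × 4 = 64
  #4: 10 × 3 × 2 = 60
  #5: 7 × 6 × 8 = 336
  #6: 3 × 7 × 7 = 147
RPN > 63: #1 (900), #2 (294), #3 (64), #5 (336), #6 (147).
Sum: 900 + 294 + 64 + 336 + 147 = 1741.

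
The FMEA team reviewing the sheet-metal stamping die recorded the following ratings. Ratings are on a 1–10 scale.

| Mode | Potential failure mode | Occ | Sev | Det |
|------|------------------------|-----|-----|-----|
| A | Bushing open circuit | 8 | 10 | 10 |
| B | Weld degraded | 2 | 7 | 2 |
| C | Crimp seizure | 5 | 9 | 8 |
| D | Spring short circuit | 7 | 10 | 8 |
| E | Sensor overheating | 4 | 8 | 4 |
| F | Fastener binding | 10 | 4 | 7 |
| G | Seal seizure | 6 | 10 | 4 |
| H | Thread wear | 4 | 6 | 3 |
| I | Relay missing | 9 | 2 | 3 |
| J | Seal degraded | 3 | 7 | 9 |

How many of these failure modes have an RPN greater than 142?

6

RPN = Severity × Occurrence × Detection:
  A: 10 × 8 × 10 = 800
  B: 7 × 2 × 2 = 28
  C: 9 × 5 × 8 = 360
  D: 10 × 7 × 8 = 560
  E: 8 × 4 × 4 = 128
  F: 4 × 10 × 7 = 280
  G: 10 × 6 × 4 = 240
  H: 6 × 4 × 3 = 72
  I: 2 × 9 × 3 = 54
  J: 7 × 3 × 9 = 189
Modes with RPN > 142: A (800), C (360), D (560), F (280), G (240), J (189) → 6.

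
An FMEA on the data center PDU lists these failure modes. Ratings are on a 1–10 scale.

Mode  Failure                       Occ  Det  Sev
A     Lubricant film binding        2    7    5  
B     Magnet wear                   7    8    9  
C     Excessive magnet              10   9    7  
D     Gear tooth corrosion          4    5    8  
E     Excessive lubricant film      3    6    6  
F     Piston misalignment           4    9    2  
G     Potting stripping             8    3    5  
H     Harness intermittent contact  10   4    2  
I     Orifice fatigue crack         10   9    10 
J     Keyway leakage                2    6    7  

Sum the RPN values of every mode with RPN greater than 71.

2658

RPN = Severity × Occurrence × Detection:
  A: 5 × 2 × 7 = 70
  B: 9 × 7 × 8 = 504
  C: 7 × 10 × 9 = 630
  D: 8 × 4 × 5 = 160
  E: 6 × 3 × 6 = 108
  F: 2 × 4 × 9 = 72
  G: 5 × 8 × 3 = 120
  H: 2 × 10 × 4 = 80
  I: 10 × 10 × 9 = 900
  J: 7 × 2 × 6 = 84
RPN > 71: B (504), C (630), D (160), E (108), F (72), G (120), H (80), I (900), J (84).
Sum: 504 + 630 + 160 + 108 + 72 + 120 + 80 + 900 + 84 = 2658.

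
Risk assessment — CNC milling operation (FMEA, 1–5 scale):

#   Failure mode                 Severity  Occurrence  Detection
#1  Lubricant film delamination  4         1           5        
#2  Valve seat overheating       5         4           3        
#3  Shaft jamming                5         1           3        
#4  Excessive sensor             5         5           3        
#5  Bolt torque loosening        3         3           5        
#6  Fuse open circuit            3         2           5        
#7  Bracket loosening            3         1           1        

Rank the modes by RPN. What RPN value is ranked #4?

30

RPN = Severity × Occurrence × Detection:
  #1: 4 × 1 × 5 = 20
  #2: 5 × 4 × 3 = 60
  #3: 5 × 1 × 3 = 15
  #4: 5 × 5 × 3 = 75
  #5: 3 × 3 × 5 = 45
  #6: 3 × 2 × 5 = 30
  #7: 3 × 1 × 1 = 3
Sorted descending: 75, 60, 45, 30, 20, 15, 3.
The fourth-highest RPN is 30 (#6).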